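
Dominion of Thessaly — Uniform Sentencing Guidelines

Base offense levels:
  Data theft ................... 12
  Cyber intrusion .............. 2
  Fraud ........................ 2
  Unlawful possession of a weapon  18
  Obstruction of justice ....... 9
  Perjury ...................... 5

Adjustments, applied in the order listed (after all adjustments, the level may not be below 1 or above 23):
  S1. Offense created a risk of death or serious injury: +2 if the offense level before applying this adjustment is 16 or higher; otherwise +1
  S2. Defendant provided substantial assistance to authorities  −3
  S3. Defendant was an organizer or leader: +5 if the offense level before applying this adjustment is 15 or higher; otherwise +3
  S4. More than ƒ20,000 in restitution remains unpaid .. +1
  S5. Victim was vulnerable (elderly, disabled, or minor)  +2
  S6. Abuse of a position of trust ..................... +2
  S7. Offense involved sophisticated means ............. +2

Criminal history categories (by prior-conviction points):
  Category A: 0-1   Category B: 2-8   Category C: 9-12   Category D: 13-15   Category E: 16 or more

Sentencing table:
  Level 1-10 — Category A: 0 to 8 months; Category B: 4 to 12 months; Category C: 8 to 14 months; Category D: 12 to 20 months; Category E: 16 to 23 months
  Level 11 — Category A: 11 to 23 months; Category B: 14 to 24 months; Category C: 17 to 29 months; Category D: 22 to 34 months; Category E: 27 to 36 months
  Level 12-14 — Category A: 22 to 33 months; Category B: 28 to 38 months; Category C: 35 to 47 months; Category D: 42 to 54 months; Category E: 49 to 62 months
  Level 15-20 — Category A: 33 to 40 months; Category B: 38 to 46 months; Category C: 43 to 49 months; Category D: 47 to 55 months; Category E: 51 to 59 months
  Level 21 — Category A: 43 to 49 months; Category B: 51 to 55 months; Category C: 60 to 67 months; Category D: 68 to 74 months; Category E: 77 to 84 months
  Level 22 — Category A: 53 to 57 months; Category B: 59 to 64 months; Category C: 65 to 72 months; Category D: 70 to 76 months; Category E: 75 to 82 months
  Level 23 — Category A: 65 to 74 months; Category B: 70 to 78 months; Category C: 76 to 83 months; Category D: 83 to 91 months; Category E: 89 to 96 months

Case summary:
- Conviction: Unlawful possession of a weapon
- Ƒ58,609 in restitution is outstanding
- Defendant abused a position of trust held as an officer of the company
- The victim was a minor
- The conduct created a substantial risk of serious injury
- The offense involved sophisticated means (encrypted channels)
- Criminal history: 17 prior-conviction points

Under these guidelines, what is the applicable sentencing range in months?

Base offense level for unlawful possession of a weapon: 18.
S1 applies (level before this adjustment is 18 ≥ 16, so +2): 18 + 2 = 20.
S4 applies: 20 + 1 = 21.
S5 applies: 21 + 2 = 23.
S6 applies: 23 + 2 = 25.
S7 applies: 25 + 2 = 27.
Level 27 exceeds the maximum of 23; capped at 23.
Final offense level: 23.
Criminal history: 17 prior points → Category E (16+).
Level 23 falls in the 23 band.
Grid: Level 23 × Category E = 89-96 months.

89-96 months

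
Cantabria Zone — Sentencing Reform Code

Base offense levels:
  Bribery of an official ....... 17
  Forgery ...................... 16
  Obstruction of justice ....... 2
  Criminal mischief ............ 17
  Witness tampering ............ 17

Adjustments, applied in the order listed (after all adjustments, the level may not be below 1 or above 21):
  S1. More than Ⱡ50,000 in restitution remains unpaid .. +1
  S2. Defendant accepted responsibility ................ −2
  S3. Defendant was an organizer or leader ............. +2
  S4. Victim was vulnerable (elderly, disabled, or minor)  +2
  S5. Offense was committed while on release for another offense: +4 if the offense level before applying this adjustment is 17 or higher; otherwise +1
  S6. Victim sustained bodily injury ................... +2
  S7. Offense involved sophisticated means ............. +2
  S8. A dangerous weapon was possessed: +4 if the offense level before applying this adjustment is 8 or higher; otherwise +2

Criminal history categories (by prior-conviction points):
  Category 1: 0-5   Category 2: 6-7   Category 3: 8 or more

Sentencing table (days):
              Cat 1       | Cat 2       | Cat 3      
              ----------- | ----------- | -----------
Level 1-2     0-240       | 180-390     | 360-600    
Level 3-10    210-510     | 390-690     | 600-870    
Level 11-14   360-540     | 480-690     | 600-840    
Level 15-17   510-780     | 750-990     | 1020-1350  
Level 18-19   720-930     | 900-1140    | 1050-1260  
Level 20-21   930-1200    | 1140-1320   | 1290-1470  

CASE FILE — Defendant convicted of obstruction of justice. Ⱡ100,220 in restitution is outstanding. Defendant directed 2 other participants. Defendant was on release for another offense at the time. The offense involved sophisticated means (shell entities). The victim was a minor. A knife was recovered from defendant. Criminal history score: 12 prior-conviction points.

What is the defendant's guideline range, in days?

Base offense level for obstruction of justice: 2.
S1 applies: 2 + 1 = 3.
S3 applies: 3 + 2 = 5.
S4 applies: 5 + 2 = 7.
S5 applies (level before this adjustment is 7 < 17, so +1): 7 + 1 = 8.
S7 applies: 8 + 2 = 10.
S8 applies (level before this adjustment is 10 ≥ 8, so +4): 10 + 4 = 14.
Final offense level: 14.
Criminal history: 12 prior points → Category 3 (8+).
Level 14 falls in the 11-14 band.
Grid: Level 11-14 × Category 3 = 600-840 days.

600-840 days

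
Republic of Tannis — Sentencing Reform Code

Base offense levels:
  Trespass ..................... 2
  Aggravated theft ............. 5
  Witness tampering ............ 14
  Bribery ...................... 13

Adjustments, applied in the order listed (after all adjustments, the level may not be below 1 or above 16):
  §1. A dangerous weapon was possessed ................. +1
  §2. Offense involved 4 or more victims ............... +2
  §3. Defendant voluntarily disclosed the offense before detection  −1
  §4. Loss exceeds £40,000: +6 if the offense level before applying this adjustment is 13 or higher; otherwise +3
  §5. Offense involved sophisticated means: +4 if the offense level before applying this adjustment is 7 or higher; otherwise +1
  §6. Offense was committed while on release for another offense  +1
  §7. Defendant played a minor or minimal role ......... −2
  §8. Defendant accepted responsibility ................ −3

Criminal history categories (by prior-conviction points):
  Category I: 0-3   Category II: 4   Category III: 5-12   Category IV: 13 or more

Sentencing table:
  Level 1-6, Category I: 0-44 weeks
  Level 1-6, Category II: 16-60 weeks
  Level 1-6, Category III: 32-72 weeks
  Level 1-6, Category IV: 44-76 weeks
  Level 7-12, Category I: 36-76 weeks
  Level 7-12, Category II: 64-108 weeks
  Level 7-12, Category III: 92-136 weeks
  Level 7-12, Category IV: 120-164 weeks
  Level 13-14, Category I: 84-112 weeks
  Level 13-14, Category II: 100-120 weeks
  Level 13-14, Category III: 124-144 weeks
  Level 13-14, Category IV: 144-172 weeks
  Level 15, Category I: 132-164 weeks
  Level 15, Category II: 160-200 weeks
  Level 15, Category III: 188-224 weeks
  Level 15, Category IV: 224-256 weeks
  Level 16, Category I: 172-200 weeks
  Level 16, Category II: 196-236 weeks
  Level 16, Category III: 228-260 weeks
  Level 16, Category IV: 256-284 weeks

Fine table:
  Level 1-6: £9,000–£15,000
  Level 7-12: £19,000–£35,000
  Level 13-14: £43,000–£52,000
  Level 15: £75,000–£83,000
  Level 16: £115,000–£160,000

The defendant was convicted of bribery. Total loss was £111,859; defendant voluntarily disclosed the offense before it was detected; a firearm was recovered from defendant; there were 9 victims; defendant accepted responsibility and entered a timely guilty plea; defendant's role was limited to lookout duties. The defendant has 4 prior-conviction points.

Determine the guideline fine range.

£115,000–£160,000

Base offense level for bribery: 13.
§1 applies: 13 + 1 = 14.
§2 applies: 14 + 2 = 16.
§3 applies: 16 − 1 = 15.
§4 applies (level before this adjustment is 15 ≥ 13, so +6): 15 + 6 = 21.
§5 does not apply.
§6 does not apply.
§7 applies: 21 − 2 = 19.
§8 applies: 19 − 3 = 16.
Final offense level: 16.
Level 16 falls in the 16 band.
Fine table: Level 16 → £115,000–£160,000.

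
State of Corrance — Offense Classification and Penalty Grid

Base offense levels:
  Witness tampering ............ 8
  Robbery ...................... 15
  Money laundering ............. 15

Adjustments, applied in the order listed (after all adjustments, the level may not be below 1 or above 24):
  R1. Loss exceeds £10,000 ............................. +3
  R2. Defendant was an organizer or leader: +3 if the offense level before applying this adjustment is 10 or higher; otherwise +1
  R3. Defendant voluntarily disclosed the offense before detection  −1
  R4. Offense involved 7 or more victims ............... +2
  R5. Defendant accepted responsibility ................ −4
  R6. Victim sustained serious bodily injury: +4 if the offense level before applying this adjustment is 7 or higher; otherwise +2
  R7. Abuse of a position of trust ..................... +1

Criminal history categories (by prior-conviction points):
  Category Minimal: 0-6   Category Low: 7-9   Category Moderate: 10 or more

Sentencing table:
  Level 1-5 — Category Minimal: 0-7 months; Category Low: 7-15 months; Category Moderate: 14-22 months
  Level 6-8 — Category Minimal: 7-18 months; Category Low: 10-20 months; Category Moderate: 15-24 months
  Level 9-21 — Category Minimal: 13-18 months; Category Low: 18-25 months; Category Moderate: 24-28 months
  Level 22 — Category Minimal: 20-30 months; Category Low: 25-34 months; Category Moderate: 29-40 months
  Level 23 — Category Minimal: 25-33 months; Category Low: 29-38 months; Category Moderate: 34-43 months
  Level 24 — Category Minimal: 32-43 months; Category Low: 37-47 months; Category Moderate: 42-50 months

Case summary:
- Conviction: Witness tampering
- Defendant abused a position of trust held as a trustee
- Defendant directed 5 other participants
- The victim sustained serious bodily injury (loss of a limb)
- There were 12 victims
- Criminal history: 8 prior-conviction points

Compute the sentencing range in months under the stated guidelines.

Base offense level for witness tampering: 8.
R2 applies (level before this adjustment is 8 < 10, so +1): 8 + 1 = 9.
R4 applies: 9 + 2 = 11.
R5 does not apply.
R6 applies (level before this adjustment is 11 ≥ 7, so +4): 11 + 4 = 15.
R7 applies: 15 + 1 = 16.
Final offense level: 16.
Criminal history: 8 prior points → Category Low (7-9).
Level 16 falls in the 9-21 band.
Grid: Level 9-21 × Category Low = 18-25 months.

18-25 months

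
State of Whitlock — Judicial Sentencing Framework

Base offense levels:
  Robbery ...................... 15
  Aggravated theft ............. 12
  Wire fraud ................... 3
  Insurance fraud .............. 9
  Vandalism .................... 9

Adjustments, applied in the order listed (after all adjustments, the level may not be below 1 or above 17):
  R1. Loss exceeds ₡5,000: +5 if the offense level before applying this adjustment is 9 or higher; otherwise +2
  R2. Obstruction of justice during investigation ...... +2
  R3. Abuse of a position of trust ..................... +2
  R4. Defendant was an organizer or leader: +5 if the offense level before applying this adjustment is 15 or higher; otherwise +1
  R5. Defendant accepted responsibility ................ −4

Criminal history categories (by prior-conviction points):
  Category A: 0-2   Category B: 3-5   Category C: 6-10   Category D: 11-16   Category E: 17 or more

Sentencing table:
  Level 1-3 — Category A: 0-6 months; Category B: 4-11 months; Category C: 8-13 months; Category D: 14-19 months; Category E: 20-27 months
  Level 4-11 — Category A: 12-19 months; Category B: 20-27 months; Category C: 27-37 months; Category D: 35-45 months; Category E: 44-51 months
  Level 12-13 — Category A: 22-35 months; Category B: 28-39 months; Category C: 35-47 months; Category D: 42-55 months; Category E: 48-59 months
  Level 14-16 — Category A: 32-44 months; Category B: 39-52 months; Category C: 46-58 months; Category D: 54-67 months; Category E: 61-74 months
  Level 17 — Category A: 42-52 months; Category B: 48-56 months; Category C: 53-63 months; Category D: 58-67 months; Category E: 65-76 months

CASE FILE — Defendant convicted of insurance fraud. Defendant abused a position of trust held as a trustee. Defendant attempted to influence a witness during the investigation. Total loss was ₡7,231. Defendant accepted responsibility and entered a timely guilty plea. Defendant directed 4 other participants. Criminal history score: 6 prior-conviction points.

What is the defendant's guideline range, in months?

53-63 months

Base offense level for insurance fraud: 9.
R1 applies (level before this adjustment is 9 ≥ 9, so +5): 9 + 5 = 14.
R2 applies: 14 + 2 = 16.
R3 applies: 16 + 2 = 18.
R4 applies (level before this adjustment is 18 ≥ 15, so +5): 18 + 5 = 23.
R5 applies: 23 − 4 = 19.
Level 19 exceeds the maximum of 17; capped at 17.
Final offense level: 17.
Criminal history: 6 prior points → Category C (6-10).
Level 17 falls in the 17 band.
Grid: Level 17 × Category C = 53-63 months.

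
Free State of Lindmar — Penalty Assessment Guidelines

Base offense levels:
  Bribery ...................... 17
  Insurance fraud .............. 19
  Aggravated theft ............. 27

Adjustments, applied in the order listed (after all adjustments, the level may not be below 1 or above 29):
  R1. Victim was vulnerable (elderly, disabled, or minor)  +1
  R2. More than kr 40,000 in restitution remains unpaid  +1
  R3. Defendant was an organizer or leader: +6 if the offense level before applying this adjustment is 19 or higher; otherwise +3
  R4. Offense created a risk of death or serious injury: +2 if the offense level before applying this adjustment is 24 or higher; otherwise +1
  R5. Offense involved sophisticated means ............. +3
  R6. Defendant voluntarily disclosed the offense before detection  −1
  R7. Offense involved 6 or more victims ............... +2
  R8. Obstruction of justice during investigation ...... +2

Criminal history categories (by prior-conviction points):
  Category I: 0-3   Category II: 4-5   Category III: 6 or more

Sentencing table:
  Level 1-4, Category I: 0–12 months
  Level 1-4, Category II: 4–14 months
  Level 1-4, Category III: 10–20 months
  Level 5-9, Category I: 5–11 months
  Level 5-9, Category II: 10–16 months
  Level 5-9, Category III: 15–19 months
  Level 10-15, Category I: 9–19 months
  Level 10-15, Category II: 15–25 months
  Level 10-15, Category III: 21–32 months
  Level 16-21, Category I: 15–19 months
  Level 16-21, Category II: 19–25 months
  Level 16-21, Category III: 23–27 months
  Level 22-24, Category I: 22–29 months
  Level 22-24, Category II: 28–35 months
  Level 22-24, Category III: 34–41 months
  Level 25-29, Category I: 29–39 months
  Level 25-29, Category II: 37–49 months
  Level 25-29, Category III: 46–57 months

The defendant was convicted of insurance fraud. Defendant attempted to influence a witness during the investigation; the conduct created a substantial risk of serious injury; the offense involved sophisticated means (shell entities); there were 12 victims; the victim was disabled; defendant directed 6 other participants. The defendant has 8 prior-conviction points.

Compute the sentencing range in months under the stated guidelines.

46-57 months

Base offense level for insurance fraud: 19.
R1 applies: 19 + 1 = 20.
R2 does not apply.
R3 applies (level before this adjustment is 20 ≥ 19, so +6): 20 + 6 = 26.
R4 applies (level before this adjustment is 26 ≥ 24, so +2): 26 + 2 = 28.
R5 applies: 28 + 3 = 31.
R7 applies: 31 + 2 = 33.
R8 applies: 33 + 2 = 35.
Level 35 exceeds the maximum of 29; capped at 29.
Final offense level: 29.
Criminal history: 8 prior points → Category III (6+).
Level 29 falls in the 25-29 band.
Grid: Level 25-29 × Category III = 46-57 months.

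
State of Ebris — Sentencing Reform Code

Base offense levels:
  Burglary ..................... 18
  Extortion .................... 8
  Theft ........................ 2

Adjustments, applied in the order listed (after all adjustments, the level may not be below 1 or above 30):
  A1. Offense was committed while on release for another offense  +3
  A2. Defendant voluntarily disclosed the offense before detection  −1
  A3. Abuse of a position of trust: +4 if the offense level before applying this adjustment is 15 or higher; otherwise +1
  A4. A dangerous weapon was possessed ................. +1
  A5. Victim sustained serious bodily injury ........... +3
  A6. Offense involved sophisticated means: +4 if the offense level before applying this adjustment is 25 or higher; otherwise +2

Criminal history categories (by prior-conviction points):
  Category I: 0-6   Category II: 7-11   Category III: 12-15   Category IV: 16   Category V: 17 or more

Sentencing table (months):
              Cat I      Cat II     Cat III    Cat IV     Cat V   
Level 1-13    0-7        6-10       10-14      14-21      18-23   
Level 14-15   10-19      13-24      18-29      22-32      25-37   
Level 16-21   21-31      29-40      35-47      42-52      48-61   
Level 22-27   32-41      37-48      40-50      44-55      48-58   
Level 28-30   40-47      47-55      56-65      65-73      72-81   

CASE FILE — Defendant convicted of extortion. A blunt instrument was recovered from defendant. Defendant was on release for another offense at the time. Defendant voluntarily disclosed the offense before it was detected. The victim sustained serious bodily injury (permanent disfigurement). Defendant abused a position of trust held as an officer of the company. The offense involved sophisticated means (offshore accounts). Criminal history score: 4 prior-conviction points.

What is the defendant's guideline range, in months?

21-31 months

Base offense level for extortion: 8.
A1 applies: 8 + 3 = 11.
A2 applies: 11 − 1 = 10.
A3 applies (level before this adjustment is 10 < 15, so +1): 10 + 1 = 11.
A4 applies: 11 + 1 = 12.
A5 applies: 12 + 3 = 15.
A6 applies (level before this adjustment is 15 < 25, so +2): 15 + 2 = 17.
Final offense level: 17.
Criminal history: 4 prior points → Category I (0-6).
Level 17 falls in the 16-21 band.
Grid: Level 16-21 × Category I = 21-31 months.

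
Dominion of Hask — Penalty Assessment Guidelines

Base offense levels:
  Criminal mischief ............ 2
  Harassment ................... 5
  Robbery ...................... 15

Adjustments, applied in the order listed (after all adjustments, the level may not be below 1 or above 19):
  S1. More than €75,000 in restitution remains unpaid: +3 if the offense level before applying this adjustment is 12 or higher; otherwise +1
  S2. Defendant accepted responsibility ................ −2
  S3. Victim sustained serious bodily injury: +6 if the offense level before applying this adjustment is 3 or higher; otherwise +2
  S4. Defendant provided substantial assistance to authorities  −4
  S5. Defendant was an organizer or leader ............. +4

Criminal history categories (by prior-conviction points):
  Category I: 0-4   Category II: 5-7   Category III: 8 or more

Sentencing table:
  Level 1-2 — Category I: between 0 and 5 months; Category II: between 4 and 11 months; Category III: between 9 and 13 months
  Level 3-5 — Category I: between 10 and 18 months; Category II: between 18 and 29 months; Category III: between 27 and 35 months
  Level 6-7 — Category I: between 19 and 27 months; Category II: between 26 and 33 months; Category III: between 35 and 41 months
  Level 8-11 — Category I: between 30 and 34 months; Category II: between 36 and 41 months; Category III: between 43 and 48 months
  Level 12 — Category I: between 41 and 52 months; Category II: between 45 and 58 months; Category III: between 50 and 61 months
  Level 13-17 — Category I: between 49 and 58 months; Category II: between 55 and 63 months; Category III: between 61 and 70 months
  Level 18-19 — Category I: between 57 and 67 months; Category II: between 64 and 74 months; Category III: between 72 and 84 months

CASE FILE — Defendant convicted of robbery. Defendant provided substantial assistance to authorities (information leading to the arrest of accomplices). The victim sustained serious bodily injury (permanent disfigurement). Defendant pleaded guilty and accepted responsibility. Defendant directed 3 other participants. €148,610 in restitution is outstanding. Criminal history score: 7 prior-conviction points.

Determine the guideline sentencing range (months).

64-74 months

Base offense level for robbery: 15.
S1 applies (level before this adjustment is 15 ≥ 12, so +3): 15 + 3 = 18.
S2 applies: 18 − 2 = 16.
S3 applies (level before this adjustment is 16 ≥ 3, so +6): 16 + 6 = 22.
S4 applies: 22 − 4 = 18.
S5 applies: 18 + 4 = 22.
Level 22 exceeds the maximum of 19; capped at 19.
Final offense level: 19.
Criminal history: 7 prior points → Category II (5-7).
Level 19 falls in the 18-19 band.
Grid: Level 18-19 × Category II = 64-74 months.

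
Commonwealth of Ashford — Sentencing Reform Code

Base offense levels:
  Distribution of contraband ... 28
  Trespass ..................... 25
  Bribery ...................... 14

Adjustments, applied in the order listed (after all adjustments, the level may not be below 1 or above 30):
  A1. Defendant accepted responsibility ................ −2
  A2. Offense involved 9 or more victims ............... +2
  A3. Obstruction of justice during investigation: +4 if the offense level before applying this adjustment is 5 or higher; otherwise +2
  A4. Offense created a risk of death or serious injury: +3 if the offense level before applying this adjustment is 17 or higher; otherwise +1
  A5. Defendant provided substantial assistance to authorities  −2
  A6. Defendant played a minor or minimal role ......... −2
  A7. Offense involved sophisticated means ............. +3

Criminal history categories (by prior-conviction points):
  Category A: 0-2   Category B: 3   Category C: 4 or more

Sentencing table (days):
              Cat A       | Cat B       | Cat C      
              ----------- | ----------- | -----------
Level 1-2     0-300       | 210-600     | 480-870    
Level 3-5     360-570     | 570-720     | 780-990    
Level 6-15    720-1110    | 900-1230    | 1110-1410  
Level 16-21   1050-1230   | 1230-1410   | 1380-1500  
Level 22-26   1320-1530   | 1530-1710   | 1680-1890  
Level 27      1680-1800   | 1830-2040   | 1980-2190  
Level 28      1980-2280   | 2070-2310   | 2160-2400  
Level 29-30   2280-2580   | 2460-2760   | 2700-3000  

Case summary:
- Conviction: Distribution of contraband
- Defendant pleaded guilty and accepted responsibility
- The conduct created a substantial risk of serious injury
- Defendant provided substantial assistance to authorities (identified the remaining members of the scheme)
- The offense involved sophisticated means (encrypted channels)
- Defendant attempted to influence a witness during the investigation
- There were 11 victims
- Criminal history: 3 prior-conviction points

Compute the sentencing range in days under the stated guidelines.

2460-2760 days

Base offense level for distribution of contraband: 28.
A1 applies: 28 − 2 = 26.
A2 applies: 26 + 2 = 28.
A3 applies (level before this adjustment is 28 ≥ 5, so +4): 28 + 4 = 32.
A4 applies (level before this adjustment is 32 ≥ 17, so +3): 32 + 3 = 35.
A5 applies: 35 − 2 = 33.
A7 applies: 33 + 3 = 36.
Level 36 exceeds the maximum of 30; capped at 30.
Final offense level: 30.
Criminal history: 3 prior points → Category B (3).
Level 30 falls in the 29-30 band.
Grid: Level 29-30 × Category B = 2460-2760 days.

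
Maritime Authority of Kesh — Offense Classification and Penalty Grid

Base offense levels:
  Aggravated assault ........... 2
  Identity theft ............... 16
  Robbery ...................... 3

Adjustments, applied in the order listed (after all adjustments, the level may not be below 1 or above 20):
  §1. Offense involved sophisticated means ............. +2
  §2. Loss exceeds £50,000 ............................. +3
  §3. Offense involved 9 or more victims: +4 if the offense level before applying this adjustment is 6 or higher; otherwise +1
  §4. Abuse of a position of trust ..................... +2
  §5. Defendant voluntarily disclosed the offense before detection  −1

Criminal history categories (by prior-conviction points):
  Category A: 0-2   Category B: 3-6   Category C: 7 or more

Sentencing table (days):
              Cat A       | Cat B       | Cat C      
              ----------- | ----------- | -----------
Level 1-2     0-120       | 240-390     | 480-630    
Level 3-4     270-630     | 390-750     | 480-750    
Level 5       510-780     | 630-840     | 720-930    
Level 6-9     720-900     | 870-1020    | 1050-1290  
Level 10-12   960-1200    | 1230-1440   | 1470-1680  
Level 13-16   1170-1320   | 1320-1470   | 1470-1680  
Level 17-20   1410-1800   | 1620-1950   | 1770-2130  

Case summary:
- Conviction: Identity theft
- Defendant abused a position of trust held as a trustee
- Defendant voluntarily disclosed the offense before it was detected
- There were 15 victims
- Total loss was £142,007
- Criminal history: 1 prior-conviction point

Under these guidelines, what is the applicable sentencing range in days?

Base offense level for identity theft: 16.
§2 applies: 16 + 3 = 19.
§3 applies (level before this adjustment is 19 ≥ 6, so +4): 19 + 4 = 23.
§4 applies: 23 + 2 = 25.
§5 applies: 25 − 1 = 24.
Level 24 exceeds the maximum of 20; capped at 20.
Final offense level: 20.
Criminal history: 1 prior point → Category A (0-2).
Level 20 falls in the 17-20 band.
Grid: Level 17-20 × Category A = 1410-1800 days.

1410-1800 days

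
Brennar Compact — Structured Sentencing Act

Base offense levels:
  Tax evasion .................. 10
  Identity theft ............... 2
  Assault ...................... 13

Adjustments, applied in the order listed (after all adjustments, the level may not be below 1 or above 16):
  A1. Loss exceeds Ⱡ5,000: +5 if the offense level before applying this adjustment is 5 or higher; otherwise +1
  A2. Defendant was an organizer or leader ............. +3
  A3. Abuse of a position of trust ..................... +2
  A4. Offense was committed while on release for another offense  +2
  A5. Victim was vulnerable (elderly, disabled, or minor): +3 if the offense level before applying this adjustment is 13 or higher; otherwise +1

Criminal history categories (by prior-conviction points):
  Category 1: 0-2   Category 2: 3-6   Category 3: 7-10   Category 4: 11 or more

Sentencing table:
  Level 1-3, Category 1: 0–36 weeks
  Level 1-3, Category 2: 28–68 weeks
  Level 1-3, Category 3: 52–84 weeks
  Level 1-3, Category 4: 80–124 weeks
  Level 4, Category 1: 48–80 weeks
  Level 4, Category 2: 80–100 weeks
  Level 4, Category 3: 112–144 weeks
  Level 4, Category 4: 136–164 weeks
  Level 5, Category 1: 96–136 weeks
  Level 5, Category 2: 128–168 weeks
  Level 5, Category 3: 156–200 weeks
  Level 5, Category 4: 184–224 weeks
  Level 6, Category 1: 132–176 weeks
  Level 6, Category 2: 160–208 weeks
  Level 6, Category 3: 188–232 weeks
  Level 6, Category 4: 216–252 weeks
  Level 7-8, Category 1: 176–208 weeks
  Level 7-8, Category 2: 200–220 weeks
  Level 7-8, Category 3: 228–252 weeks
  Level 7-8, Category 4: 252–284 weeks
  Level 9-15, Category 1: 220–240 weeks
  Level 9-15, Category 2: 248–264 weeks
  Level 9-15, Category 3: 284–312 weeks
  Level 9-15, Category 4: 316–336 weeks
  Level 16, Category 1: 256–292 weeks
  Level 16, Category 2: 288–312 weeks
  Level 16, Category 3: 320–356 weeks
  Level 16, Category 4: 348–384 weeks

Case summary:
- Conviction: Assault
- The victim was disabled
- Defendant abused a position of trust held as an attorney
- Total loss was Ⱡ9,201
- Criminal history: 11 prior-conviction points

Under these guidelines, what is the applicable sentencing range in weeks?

Base offense level for assault: 13.
A1 applies (level before this adjustment is 13 ≥ 5, so +5): 13 + 5 = 18.
A2 does not apply.
A3 applies: 18 + 2 = 20.
A5 applies (level before this adjustment is 20 ≥ 13, so +3): 20 + 3 = 23.
Level 23 exceeds the maximum of 16; capped at 16.
Final offense level: 16.
Criminal history: 11 prior points → Category 4 (11+).
Level 16 falls in the 16 band.
Grid: Level 16 × Category 4 = 348-384 weeks.

348-384 weeks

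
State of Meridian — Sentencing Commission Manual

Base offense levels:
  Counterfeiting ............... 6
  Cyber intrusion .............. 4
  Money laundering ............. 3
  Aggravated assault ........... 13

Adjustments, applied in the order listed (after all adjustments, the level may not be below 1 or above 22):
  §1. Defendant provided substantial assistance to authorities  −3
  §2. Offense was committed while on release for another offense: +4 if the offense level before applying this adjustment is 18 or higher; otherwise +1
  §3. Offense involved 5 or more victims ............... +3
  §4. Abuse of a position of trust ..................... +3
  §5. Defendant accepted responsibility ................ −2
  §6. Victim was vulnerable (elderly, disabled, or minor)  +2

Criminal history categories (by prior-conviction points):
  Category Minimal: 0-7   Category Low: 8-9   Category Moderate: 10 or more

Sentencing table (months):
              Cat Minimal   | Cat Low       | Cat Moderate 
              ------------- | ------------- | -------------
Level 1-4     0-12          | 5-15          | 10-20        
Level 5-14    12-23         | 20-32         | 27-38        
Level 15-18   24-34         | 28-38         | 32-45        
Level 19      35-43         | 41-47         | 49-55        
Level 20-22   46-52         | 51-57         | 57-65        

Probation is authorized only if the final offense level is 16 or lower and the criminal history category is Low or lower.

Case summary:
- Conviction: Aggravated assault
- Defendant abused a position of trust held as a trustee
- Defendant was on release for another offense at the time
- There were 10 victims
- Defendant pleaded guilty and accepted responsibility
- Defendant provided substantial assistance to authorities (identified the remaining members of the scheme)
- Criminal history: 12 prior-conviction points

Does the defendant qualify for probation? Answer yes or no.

Base offense level for aggravated assault: 13.
§1 applies: 13 − 3 = 10.
§2 applies (level before this adjustment is 10 < 18, so +1): 10 + 1 = 11.
§3 applies: 11 + 3 = 14.
§4 applies: 14 + 3 = 17.
§5 applies: 17 − 2 = 15.
Final offense level: 15.
Criminal history: 12 prior points → Category Moderate (10+).
Level 15 falls in the 15-18 band.
Grid: Level 15-18 × Category Moderate = 32-45 months.
Probation check: level 15 ≤ 16 and category Moderate > Low → not eligible.

No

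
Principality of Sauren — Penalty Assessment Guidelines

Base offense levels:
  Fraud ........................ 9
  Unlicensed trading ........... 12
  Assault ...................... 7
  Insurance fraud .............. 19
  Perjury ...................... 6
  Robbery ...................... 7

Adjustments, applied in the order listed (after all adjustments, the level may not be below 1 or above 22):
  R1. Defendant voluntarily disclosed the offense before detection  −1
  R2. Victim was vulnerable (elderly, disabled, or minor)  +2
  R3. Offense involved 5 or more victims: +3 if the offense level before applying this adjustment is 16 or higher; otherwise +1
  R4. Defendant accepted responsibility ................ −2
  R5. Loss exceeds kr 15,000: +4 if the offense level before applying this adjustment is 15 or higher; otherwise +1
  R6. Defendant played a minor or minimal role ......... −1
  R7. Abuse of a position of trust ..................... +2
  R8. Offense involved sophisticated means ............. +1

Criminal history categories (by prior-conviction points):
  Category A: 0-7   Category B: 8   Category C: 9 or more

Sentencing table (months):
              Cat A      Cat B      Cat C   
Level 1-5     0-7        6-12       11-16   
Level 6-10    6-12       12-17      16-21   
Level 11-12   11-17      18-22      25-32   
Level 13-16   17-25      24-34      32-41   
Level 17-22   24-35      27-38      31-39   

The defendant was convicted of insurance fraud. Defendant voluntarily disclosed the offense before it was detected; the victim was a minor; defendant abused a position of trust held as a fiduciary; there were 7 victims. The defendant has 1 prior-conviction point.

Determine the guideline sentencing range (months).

Base offense level for insurance fraud: 19.
R1 applies: 19 − 1 = 18.
R2 applies: 18 + 2 = 20.
R3 applies (level before this adjustment is 20 ≥ 16, so +3): 20 + 3 = 23.
R4 does not apply.
R5 does not apply.
R6 does not apply.
R7 applies: 23 + 2 = 25.
R8 does not apply.
Level 25 exceeds the maximum of 22; capped at 22.
Final offense level: 22.
Criminal history: 1 prior point → Category A (0-7).
Level 22 falls in the 17-22 band.
Grid: Level 17-22 × Category A = 24-35 months.

24-35 months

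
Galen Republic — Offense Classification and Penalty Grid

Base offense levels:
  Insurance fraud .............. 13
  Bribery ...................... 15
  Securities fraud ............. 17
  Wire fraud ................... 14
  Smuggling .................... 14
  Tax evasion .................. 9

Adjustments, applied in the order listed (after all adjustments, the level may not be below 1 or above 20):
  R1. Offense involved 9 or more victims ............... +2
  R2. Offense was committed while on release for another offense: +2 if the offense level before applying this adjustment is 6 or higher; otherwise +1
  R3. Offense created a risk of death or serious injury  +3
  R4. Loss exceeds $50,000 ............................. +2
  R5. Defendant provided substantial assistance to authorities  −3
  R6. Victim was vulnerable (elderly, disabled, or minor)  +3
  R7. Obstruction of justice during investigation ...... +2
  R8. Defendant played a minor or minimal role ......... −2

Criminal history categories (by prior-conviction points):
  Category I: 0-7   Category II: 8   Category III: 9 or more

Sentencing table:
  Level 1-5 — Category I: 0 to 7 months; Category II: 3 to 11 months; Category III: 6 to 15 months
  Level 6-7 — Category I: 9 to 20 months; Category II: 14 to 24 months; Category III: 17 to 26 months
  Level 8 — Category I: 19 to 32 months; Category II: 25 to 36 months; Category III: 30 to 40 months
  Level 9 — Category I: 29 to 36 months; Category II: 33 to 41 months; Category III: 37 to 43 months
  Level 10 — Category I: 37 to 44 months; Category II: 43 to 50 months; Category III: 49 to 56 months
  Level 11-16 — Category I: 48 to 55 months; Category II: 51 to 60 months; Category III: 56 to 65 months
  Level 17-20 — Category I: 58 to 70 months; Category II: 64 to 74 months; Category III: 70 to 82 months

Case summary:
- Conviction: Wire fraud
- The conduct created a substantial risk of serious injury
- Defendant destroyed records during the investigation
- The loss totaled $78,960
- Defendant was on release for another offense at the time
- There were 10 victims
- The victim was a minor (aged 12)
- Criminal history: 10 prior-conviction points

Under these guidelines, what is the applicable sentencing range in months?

Base offense level for wire fraud: 14.
R1 applies: 14 + 2 = 16.
R2 applies (level before this adjustment is 16 ≥ 6, so +2): 16 + 2 = 18.
R3 applies: 18 + 3 = 21.
R4 applies: 21 + 2 = 23.
R6 applies: 23 + 3 = 26.
R7 applies: 26 + 2 = 28.
Level 28 exceeds the maximum of 20; capped at 20.
Final offense level: 20.
Criminal history: 10 prior points → Category III (9+).
Level 20 falls in the 17-20 band.
Grid: Level 17-20 × Category III = 70-82 months.

70-82 months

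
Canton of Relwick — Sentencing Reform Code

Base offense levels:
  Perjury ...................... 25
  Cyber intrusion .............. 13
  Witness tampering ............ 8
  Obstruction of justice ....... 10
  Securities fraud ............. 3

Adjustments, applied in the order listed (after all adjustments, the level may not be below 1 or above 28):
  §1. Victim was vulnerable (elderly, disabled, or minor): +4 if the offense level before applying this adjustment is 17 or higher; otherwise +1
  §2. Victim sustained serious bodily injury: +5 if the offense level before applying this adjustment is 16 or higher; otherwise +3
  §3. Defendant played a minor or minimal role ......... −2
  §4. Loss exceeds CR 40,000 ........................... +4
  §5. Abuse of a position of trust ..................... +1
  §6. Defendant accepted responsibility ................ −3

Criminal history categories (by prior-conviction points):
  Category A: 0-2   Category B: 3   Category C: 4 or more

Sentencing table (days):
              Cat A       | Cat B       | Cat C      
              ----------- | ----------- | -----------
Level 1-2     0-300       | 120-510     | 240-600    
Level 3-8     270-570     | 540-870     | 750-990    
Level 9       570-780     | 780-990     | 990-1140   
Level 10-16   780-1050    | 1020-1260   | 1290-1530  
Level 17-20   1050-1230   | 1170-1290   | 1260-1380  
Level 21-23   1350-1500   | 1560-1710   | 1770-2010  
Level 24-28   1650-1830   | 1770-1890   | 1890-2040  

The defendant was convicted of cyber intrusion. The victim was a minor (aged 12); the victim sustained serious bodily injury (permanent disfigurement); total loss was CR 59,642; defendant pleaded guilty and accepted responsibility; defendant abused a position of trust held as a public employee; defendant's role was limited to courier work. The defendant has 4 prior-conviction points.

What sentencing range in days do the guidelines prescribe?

Base offense level for cyber intrusion: 13.
§1 applies (level before this adjustment is 13 < 17, so +1): 13 + 1 = 14.
§2 applies (level before this adjustment is 14 < 16, so +3): 14 + 3 = 17.
§3 applies: 17 − 2 = 15.
§4 applies: 15 + 4 = 19.
§5 applies: 19 + 1 = 20.
§6 applies: 20 − 3 = 17.
Final offense level: 17.
Criminal history: 4 prior points → Category C (4+).
Level 17 falls in the 17-20 band.
Grid: Level 17-20 × Category C = 1260-1380 days.

1260-1380 days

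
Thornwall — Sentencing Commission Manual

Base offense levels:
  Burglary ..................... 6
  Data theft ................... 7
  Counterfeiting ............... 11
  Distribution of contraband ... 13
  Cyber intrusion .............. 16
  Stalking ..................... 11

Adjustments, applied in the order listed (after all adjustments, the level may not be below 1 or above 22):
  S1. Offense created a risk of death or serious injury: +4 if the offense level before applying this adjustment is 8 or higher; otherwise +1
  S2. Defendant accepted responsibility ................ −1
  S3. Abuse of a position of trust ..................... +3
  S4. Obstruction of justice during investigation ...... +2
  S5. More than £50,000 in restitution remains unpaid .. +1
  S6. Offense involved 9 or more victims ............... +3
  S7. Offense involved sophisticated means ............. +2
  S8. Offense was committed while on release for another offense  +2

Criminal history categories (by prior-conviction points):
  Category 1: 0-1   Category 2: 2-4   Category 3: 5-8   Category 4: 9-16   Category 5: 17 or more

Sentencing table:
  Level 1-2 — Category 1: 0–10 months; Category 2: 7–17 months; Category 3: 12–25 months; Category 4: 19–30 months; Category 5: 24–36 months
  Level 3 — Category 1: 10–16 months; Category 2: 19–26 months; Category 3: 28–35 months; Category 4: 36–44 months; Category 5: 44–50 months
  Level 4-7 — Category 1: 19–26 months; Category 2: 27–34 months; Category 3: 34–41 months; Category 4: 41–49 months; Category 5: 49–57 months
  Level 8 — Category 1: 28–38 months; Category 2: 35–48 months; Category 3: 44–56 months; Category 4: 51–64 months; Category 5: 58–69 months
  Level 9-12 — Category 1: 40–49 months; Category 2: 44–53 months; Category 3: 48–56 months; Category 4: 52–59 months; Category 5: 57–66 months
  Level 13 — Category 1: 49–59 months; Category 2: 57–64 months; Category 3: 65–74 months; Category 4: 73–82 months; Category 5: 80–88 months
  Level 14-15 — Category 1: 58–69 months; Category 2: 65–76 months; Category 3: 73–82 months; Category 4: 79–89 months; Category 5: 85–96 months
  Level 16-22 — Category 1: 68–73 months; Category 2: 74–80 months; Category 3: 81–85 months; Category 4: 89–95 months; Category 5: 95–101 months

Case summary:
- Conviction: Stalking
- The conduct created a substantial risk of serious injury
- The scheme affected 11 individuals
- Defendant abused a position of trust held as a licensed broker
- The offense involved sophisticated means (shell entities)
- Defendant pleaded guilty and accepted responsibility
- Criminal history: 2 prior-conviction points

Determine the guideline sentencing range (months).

Base offense level for stalking: 11.
S1 applies (level before this adjustment is 11 ≥ 8, so +4): 11 + 4 = 15.
S2 applies: 15 − 1 = 14.
S3 applies: 14 + 3 = 17.
S4 does not apply.
S6 applies: 17 + 3 = 20.
S7 applies: 20 + 2 = 22.
Final offense level: 22.
Criminal history: 2 prior points → Category 2 (2-4).
Level 22 falls in the 16-22 band.
Grid: Level 16-22 × Category 2 = 74-80 months.

74-80 months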